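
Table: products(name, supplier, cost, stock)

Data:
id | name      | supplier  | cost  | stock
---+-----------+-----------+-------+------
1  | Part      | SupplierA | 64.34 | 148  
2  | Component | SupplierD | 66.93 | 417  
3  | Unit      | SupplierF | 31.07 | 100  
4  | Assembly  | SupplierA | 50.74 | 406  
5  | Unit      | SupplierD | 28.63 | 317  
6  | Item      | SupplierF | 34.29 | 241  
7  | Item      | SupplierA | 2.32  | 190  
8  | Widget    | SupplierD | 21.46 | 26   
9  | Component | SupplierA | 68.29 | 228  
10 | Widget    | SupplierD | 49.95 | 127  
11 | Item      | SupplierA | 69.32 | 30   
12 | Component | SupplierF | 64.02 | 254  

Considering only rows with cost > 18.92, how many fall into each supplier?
SELECT supplier, COUNT(*)
FROM products
WHERE cost > 18.92
GROUP BY supplier

Note: WHERE filters rows before grouping.

Result:
  SupplierA: 4
  SupplierD: 4
  SupplierF: 3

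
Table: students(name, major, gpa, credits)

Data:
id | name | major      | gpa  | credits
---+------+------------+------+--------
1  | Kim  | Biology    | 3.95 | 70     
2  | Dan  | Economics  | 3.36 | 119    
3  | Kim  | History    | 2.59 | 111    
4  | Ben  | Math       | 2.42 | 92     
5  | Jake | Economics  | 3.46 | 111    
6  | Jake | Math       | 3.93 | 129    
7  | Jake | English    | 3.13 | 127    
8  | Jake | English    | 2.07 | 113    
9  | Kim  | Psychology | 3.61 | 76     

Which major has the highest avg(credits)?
SELECT major, AVG(credits) as val
FROM students
GROUP BY major
ORDER BY val DESC
LIMIT 1

Result: English with avg(credits) = 120.00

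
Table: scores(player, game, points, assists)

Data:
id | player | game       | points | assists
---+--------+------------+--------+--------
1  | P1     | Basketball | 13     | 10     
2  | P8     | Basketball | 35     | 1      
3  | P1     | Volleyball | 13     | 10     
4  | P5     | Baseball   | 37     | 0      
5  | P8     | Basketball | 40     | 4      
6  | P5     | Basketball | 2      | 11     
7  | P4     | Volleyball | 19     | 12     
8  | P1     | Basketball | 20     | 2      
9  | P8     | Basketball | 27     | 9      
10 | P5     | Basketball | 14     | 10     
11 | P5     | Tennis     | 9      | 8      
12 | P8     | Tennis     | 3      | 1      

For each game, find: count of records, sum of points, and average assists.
SELECT game,
       COUNT(*) as cnt,
       SUM(points) as total_points,
       AVG(assists) as avg_assists
FROM scores
GROUP BY game

Result:
  Baseball: 1 records, 37 total points, 0.00 avg assists
  Basketball: 7 records, 151 total points, 6.71 avg assists
  Tennis: 2 records, 12 total points, 4.50 avg assists
  Volleyball: 2 records, 32 total points, 11.00 avg assists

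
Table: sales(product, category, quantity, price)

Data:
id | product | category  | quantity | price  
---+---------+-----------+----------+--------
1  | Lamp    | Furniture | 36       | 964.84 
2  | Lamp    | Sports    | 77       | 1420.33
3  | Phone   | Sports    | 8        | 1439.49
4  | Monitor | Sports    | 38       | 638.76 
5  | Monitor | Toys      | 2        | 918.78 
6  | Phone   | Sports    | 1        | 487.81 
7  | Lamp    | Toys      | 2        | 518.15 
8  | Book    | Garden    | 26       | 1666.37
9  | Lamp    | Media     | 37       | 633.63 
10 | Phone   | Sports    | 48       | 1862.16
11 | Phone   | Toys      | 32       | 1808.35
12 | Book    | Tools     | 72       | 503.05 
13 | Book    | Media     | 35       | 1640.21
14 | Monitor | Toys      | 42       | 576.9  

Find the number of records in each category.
SELECT category, COUNT(*) as count
FROM sales
GROUP BY category

Result:
  Furniture: 1
  Garden: 1
  Media: 2
  Sports: 5
  Tools: 1
  Toys: 4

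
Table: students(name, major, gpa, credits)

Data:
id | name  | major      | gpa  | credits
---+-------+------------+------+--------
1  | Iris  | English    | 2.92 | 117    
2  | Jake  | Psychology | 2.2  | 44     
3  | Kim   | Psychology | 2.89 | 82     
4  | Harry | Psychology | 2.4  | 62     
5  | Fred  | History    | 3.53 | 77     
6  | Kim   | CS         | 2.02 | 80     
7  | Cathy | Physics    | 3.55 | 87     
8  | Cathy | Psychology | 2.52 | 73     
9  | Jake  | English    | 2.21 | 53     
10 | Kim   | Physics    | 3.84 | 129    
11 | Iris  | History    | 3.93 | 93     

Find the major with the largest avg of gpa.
SELECT major, AVG(gpa) as val
FROM students
GROUP BY major
ORDER BY val DESC
LIMIT 1

Result: History with avg(gpa) = 3.73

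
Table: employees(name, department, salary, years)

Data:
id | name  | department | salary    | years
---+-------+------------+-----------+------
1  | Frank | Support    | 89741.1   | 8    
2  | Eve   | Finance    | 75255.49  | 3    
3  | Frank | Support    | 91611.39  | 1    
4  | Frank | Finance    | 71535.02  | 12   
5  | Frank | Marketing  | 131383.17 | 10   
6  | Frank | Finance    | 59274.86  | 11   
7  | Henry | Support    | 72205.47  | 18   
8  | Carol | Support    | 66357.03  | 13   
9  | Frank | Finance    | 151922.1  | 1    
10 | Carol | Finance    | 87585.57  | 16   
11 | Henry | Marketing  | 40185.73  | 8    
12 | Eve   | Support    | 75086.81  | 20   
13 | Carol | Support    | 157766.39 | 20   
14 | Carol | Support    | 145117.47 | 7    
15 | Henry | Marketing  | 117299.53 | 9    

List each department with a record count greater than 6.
SELECT department, COUNT(*) as cnt
FROM employees
GROUP BY department
HAVING COUNT(*) > 6

Result:
  Support: 7

Note: HAVING filters groups after aggregation, WHERE filters rows before.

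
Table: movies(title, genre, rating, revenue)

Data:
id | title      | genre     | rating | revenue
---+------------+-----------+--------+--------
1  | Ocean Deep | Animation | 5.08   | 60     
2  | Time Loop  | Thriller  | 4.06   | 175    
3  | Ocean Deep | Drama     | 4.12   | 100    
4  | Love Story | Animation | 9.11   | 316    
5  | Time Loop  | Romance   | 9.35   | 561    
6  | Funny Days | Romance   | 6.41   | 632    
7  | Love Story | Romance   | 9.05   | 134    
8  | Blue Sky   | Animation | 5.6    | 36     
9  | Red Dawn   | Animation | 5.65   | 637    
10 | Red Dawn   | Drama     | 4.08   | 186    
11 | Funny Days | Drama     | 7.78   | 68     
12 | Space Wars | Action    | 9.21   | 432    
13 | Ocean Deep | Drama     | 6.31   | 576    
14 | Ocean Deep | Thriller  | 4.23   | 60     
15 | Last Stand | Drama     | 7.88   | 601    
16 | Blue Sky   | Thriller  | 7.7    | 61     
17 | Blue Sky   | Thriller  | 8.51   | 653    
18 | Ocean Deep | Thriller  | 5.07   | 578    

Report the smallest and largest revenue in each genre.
SELECT genre, MIN(revenue), MAX(revenue)
FROM movies
GROUP BY genre

Result:
  Action: min=432, max=432
  Animation: min=36, max=637
  Drama: min=68, max=601
  Romance: min=134, max=632
  Thriller: min=60, max=653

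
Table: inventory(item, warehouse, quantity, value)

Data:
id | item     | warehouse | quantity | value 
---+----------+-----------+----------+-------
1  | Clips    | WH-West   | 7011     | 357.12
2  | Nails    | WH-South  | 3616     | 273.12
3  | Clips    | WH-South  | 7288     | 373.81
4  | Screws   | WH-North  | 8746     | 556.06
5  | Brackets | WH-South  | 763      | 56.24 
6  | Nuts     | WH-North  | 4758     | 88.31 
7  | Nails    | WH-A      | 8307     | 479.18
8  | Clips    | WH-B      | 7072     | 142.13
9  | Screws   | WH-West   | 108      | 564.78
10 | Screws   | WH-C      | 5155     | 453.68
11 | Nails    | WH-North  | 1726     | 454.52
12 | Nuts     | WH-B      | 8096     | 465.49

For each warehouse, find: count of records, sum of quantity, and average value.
SELECT warehouse,
       COUNT(*) as cnt,
       SUM(quantity) as total_quantity,
       AVG(value) as avg_value
FROM inventory
GROUP BY warehouse

Result:
  WH-A: 1 records, 8307 total quantity, 479.18 avg value
  WH-B: 2 records, 15168 total quantity, 303.81 avg value
  WH-C: 1 records, 5155 total quantity, 453.68 avg value
  WH-North: 3 records, 15230 total quantity, 366.30 avg value
  WH-South: 3 records, 11667 total quantity, 234.39 avg value
  WH-West: 2 records, 7119 total quantity, 460.95 avg value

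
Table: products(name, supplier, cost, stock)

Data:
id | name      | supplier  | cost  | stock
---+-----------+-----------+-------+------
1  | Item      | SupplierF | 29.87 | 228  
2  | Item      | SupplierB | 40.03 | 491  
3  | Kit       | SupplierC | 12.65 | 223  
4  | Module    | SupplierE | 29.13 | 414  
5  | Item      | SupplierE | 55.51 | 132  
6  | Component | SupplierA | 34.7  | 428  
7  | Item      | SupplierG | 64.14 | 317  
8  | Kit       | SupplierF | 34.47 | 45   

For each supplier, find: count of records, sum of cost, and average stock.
SELECT supplier,
       COUNT(*) as cnt,
       SUM(cost) as total_cost,
       AVG(stock) as avg_stock
FROM products
GROUP BY supplier

Result:
  SupplierA: 1 records, 34.70 total cost, 428.00 avg stock
  SupplierB: 1 records, 40.03 total cost, 491.00 avg stock
  SupplierC: 1 records, 12.65 total cost, 223.00 avg stock
  SupplierE: 2 records, 84.64 total cost, 273.00 avg stock
  SupplierF: 2 records, 64.34 total cost, 136.50 avg stock
  SupplierG: 1 records, 64.14 total cost, 317.00 avg stock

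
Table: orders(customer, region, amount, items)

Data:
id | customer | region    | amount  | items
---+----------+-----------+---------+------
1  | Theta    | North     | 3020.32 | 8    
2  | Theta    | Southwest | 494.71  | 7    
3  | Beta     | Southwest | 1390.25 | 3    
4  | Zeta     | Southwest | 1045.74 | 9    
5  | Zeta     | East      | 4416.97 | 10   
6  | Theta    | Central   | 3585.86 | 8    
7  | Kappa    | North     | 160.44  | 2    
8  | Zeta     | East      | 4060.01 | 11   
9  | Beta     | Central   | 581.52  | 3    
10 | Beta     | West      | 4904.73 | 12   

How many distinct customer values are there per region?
SELECT region, COUNT(DISTINCT customer)
FROM orders
GROUP BY region

Result:
  Central: 2 distinct
  East: 1 distinct
  North: 2 distinct
  Southwest: 3 distinct
  West: 1 distinct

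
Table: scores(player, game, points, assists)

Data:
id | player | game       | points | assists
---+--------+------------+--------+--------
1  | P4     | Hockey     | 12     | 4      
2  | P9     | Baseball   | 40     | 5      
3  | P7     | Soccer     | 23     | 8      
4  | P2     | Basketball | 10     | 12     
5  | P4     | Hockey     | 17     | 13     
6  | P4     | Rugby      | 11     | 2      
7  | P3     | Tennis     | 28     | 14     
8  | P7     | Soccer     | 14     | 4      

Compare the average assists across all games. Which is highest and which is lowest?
SELECT game, AVG(assists)
FROM scores
GROUP BY game
ORDER BY AVG(assists)

All groups:
  Rugby: 2.00
  Baseball: 5.00
  Soccer: 6.00
  Hockey: 8.50
  Basketball: 12.00
  Tennis: 14.00

Highest: Tennis (14.00)
Lowest: Rugby (2.00)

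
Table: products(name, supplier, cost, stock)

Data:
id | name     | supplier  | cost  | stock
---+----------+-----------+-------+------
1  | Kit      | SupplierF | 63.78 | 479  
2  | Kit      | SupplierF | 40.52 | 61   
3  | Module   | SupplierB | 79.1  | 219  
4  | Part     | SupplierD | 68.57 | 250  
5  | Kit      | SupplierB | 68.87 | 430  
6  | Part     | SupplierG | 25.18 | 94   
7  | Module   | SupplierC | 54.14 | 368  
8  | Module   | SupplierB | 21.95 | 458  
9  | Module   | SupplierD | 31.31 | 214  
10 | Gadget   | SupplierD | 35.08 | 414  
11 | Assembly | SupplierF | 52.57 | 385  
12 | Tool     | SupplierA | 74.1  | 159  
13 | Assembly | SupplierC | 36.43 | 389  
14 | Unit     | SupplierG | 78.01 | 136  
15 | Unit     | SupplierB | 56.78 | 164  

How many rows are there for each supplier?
SELECT supplier, COUNT(*) as count
FROM products
GROUP BY supplier

Result:
  SupplierA: 1
  SupplierB: 4
  SupplierC: 2
  SupplierD: 3
  SupplierF: 3
  SupplierG: 2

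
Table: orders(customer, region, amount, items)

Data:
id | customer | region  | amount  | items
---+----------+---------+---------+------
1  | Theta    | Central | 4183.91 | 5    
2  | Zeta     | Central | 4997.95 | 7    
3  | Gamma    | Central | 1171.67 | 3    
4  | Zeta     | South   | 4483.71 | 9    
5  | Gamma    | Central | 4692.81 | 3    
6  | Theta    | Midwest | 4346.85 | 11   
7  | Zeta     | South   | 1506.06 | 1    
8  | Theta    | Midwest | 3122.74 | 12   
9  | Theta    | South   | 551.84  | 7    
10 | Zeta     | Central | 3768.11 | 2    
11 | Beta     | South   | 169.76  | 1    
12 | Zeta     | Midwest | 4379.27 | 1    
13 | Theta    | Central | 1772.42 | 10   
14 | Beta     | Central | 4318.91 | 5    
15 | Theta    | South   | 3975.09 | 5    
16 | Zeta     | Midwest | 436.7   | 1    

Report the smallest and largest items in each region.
SELECT region, MIN(items), MAX(items)
FROM orders
GROUP BY region

Result:
  Central: min=2, max=10
  Midwest: min=1, max=12
  South: min=1, max=9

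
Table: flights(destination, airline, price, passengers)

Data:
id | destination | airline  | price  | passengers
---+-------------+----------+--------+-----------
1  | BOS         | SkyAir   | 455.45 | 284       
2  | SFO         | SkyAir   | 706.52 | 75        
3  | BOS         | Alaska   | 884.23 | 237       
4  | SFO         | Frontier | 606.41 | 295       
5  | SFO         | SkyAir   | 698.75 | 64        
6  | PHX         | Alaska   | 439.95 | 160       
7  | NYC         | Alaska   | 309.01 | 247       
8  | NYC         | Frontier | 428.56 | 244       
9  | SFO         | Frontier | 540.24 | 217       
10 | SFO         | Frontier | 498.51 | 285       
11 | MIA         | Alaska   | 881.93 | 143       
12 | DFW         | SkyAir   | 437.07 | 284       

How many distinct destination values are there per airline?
SELECT airline, COUNT(DISTINCT destination)
FROM flights
GROUP BY airline

Result:
  Alaska: 4 distinct
  Frontier: 2 distinct
  SkyAir: 3 distinct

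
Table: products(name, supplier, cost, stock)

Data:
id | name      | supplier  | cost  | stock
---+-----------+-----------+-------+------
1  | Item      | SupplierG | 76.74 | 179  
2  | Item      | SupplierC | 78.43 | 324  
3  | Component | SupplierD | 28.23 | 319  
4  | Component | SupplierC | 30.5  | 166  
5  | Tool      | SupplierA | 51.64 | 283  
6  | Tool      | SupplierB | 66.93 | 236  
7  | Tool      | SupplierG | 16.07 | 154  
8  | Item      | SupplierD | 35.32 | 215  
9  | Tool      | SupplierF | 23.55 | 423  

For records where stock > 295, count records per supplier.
SELECT supplier, COUNT(*)
FROM products
WHERE stock > 295
GROUP BY supplier

Note: WHERE filters rows before grouping.

Result:
  SupplierC: 1
  SupplierD: 1
  SupplierF: 1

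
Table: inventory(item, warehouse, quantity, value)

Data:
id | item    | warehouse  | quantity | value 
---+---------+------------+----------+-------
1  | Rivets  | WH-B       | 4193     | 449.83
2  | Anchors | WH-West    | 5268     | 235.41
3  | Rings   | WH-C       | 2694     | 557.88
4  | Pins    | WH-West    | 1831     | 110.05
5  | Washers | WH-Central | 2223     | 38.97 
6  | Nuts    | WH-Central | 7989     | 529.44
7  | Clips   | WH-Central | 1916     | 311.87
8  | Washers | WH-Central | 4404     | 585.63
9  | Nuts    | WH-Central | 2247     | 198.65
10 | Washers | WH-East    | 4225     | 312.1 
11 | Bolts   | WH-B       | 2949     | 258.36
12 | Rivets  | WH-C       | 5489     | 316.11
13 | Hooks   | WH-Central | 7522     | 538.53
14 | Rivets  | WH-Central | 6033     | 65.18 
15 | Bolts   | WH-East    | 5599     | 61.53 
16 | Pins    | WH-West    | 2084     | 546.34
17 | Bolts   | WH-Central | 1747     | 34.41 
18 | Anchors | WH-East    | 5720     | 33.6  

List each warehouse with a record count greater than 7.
SELECT warehouse, COUNT(*) as cnt
FROM inventory
GROUP BY warehouse
HAVING COUNT(*) > 7

Result:
  WH-Central: 8

Note: HAVING filters groups after aggregation, WHERE filters rows before.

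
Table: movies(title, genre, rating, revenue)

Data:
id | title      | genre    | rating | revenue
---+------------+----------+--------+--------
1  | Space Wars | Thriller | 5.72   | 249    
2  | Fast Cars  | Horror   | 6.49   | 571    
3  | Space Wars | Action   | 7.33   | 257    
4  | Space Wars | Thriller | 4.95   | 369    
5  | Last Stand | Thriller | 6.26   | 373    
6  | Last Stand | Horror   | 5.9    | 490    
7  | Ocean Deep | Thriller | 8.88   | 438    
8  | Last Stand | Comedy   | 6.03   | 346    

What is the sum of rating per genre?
SELECT genre, SUM(rating) as result
FROM movies
GROUP BY genre

Result:
  Action: 7.33
  Comedy: 6.03
  Horror: 12.39
  Thriller: 25.81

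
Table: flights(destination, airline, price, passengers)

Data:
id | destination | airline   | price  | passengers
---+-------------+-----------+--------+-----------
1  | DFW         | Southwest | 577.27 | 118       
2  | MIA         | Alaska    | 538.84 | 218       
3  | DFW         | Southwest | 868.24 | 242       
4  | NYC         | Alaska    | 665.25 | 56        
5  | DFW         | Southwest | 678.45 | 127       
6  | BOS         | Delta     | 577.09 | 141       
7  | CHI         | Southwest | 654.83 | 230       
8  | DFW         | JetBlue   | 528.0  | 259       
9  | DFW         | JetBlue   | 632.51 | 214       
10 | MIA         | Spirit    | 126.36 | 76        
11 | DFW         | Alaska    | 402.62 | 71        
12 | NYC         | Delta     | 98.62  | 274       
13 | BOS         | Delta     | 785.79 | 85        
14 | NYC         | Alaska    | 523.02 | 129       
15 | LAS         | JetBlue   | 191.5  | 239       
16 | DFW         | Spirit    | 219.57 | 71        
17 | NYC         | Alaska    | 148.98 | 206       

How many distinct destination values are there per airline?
SELECT airline, COUNT(DISTINCT destination)
FROM flights
GROUP BY airline

Result:
  Alaska: 3 distinct
  Delta: 2 distinct
  JetBlue: 2 distinct
  Southwest: 2 distinct
  Spirit: 2 distinct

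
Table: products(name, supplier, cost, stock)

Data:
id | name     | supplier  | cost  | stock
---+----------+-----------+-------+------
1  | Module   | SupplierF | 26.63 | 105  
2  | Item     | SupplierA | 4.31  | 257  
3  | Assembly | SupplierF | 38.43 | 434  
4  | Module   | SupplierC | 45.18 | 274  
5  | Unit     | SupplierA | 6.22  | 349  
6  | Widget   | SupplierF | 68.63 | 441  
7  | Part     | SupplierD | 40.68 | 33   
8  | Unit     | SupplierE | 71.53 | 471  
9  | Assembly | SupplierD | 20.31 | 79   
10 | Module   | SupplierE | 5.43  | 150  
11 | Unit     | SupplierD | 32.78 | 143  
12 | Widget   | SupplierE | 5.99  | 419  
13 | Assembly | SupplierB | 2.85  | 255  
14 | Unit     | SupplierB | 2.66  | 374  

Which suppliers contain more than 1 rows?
SELECT supplier, COUNT(*) as cnt
FROM products
GROUP BY supplier
HAVING COUNT(*) > 1

Result:
  SupplierA: 2
  SupplierB: 2
  SupplierD: 3
  SupplierE: 3
  SupplierF: 3

Note: HAVING filters groups after aggregation, WHERE filters rows before.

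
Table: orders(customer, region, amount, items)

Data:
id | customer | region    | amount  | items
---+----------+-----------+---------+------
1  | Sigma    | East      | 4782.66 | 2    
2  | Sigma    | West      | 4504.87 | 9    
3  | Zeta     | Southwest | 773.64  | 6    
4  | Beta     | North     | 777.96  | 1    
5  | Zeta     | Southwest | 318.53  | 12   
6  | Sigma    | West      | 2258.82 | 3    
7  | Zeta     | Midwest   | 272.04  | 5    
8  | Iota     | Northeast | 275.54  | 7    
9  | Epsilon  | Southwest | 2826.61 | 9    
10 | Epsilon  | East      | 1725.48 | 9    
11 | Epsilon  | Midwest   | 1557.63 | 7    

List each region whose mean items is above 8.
SELECT region, AVG(items)
FROM orders
GROUP BY region
HAVING AVG(items) > 8

Result:
  Southwest: avg=9.00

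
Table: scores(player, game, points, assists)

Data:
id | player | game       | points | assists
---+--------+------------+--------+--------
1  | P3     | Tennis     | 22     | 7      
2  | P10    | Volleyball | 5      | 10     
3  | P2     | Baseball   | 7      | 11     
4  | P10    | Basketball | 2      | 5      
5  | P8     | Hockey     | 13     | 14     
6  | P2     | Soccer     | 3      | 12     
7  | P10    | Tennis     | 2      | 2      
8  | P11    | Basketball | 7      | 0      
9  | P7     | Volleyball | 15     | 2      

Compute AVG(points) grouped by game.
SELECT game, AVG(points) as result
FROM scores
GROUP BY game

Result:
  Baseball: 7.00
  Basketball: 4.50
  Hockey: 13.00
  Soccer: 3.00
  Tennis: 12.00
  Volleyball: 10.00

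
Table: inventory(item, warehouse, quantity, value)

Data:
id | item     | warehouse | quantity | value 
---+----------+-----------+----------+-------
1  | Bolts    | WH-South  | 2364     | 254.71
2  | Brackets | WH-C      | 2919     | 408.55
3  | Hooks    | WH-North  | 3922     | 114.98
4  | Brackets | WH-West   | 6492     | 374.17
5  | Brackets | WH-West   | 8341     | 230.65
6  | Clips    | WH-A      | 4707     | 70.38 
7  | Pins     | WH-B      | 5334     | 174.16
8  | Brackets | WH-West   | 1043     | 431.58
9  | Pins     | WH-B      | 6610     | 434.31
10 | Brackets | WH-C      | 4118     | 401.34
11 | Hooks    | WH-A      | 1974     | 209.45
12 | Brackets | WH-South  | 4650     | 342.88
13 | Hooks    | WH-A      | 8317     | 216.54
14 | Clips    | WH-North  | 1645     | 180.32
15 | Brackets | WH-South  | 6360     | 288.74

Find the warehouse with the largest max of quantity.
SELECT warehouse, MAX(quantity) as val
FROM inventory
GROUP BY warehouse
ORDER BY val DESC
LIMIT 1

Result: WH-West with max(quantity) = 8341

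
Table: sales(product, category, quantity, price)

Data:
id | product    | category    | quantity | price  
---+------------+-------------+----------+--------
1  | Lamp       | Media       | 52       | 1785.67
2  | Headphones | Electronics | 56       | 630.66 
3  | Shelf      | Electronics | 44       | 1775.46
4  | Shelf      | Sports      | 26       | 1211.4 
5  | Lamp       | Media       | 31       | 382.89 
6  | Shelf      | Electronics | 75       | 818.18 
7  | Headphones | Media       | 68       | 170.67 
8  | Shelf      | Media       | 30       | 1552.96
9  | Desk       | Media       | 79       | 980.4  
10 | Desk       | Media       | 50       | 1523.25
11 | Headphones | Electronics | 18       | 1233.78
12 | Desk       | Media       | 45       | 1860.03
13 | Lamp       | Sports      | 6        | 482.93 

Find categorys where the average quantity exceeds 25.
SELECT category, AVG(quantity)
FROM sales
GROUP BY category
HAVING AVG(quantity) > 25

Result:
  Electronics: avg=48.25
  Media: avg=50.71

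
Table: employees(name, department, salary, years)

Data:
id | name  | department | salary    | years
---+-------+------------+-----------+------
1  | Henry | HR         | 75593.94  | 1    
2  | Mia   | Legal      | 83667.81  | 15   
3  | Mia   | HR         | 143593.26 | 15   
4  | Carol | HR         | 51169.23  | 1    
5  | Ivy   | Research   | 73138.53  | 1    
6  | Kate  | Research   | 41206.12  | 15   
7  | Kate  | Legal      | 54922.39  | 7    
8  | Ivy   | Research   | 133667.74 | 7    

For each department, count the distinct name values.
SELECT department, COUNT(DISTINCT name)
FROM employees
GROUP BY department

Result:
  HR: 3 distinct
  Legal: 2 distinct
  Research: 2 distinct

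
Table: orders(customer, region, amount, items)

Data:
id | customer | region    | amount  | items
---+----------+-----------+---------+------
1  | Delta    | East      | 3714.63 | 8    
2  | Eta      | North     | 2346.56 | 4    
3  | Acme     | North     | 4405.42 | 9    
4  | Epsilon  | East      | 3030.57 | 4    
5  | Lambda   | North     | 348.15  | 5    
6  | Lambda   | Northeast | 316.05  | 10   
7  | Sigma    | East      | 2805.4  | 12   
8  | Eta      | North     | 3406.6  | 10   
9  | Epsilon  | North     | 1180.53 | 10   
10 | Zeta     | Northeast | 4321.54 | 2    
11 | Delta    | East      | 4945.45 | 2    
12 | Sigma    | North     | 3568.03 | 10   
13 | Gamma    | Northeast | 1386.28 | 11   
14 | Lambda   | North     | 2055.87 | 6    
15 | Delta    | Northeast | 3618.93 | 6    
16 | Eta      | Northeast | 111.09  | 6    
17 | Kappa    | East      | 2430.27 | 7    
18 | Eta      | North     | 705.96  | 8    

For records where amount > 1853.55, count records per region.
SELECT region, COUNT(*)
FROM orders
WHERE amount > 1853.55
GROUP BY region

Note: WHERE filters rows before grouping.

Result:
  East: 5
  North: 5
  Northeast: 2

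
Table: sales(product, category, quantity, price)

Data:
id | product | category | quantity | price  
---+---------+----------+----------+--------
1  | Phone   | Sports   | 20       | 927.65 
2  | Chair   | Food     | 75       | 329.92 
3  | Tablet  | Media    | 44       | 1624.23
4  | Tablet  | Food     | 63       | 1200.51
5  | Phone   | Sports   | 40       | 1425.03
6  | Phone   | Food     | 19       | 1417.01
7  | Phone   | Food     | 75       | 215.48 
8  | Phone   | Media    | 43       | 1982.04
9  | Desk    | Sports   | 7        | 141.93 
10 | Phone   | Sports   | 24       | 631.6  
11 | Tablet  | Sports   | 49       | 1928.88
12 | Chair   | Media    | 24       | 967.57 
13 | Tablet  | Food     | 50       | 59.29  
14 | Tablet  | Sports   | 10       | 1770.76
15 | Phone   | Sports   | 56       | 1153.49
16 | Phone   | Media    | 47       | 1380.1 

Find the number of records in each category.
SELECT category, COUNT(*) as count
FROM sales
GROUP BY category

Result:
  Food: 5
  Media: 4
  Sports: 7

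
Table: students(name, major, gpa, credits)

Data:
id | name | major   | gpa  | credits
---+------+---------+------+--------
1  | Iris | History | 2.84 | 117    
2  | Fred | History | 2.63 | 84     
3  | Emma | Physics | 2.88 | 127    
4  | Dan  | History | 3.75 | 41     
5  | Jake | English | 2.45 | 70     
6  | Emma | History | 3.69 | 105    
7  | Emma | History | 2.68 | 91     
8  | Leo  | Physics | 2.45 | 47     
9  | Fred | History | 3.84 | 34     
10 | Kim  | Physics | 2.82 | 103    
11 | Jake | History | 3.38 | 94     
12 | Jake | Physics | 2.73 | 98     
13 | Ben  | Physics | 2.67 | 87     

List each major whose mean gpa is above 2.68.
SELECT major, AVG(gpa)
FROM students
GROUP BY major
HAVING AVG(gpa) > 2.68

Result:
  History: avg=3.26
  Physics: avg=2.71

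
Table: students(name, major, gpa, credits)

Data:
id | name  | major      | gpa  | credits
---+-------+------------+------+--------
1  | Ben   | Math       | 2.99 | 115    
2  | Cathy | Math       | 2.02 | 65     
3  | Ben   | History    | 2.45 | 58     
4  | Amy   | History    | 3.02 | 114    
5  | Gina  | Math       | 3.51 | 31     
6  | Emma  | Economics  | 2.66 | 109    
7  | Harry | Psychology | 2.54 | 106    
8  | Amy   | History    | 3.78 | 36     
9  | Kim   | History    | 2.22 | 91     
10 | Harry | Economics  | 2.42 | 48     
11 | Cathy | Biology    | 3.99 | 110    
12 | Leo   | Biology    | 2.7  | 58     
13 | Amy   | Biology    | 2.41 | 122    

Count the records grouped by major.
SELECT major, COUNT(*) as count
FROM students
GROUP BY major

Result:
  Biology: 3
  Economics: 2
  History: 4
  Math: 3
  Psychology: 1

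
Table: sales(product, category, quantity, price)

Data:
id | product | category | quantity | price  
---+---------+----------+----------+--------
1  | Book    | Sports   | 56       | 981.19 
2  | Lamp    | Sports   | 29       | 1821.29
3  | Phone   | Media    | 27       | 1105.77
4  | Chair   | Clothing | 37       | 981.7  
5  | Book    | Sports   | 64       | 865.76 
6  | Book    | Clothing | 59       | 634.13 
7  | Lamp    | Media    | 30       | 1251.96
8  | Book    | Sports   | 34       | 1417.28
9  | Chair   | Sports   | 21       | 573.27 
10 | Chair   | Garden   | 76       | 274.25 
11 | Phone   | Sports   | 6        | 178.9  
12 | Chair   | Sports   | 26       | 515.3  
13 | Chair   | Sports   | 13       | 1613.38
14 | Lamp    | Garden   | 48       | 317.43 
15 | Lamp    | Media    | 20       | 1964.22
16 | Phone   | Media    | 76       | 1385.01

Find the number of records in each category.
SELECT category, COUNT(*) as count
FROM sales
GROUP BY category

Result:
  Clothing: 2
  Garden: 2
  Media: 4
  Sports: 8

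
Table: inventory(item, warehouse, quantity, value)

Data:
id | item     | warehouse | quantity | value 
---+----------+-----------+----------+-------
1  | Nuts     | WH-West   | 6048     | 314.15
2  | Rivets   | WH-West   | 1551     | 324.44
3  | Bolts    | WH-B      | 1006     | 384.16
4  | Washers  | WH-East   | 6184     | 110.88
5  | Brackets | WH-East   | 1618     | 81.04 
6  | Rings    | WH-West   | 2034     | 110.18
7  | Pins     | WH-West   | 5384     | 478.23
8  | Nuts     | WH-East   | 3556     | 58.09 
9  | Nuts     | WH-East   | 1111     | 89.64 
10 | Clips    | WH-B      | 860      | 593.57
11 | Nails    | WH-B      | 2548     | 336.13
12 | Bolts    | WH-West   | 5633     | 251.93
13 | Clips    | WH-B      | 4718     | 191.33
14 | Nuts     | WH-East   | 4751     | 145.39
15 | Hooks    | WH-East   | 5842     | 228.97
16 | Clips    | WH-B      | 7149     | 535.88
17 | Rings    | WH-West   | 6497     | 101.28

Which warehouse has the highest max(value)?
SELECT warehouse, MAX(value) as val
FROM inventory
GROUP BY warehouse
ORDER BY val DESC
LIMIT 1

Result: WH-B with max(value) = 593.57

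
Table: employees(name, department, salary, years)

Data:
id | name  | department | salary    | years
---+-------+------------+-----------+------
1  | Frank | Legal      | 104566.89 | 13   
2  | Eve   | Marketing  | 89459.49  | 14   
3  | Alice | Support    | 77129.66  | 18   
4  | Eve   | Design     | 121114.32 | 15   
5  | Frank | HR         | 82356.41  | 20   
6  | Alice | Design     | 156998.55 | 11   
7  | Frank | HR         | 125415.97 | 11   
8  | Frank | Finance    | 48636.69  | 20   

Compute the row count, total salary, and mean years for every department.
SELECT department,
       COUNT(*) as cnt,
       SUM(salary) as total_salary,
       AVG(years) as avg_years
FROM employees
GROUP BY department

Result:
  Design: 2 records, 278112.87 total salary, 13.00 avg years
  Finance: 1 records, 48636.69 total salary, 20.00 avg years
  HR: 2 records, 207772.38 total salary, 15.50 avg years
  Legal: 1 records, 104566.89 total salary, 13.00 avg years
  Marketing: 1 records, 89459.49 total salary, 14.00 avg years
  Support: 1 records, 77129.66 total salary, 18.00 avg years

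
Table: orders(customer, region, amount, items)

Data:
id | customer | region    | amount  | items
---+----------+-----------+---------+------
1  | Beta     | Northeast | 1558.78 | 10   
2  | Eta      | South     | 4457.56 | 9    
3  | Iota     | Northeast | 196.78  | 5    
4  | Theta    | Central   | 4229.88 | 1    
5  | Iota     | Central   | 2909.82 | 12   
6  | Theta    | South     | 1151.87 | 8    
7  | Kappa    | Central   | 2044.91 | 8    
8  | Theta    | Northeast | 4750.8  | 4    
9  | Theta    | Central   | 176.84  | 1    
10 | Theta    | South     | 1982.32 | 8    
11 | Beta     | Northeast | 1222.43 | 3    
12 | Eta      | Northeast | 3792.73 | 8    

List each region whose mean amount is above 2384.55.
SELECT region, AVG(amount)
FROM orders
GROUP BY region
HAVING AVG(amount) > 2384.55

Result:
  South: avg=2530.58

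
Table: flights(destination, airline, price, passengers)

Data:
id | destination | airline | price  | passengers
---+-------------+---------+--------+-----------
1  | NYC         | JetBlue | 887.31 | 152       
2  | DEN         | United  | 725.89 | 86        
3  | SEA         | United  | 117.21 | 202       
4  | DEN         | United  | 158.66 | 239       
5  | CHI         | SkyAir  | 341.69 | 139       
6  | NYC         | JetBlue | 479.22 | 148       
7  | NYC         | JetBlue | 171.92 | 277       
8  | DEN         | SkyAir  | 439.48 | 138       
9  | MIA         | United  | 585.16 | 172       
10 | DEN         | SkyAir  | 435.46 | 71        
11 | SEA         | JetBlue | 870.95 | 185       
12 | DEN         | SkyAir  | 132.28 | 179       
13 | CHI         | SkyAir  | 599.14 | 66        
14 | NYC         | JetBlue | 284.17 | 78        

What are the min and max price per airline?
SELECT airline, MIN(price), MAX(price)
FROM flights
GROUP BY airline

Result:
  JetBlue: min=171.92, max=887.31
  SkyAir: min=132.28, max=599.14
  United: min=117.21, max=725.89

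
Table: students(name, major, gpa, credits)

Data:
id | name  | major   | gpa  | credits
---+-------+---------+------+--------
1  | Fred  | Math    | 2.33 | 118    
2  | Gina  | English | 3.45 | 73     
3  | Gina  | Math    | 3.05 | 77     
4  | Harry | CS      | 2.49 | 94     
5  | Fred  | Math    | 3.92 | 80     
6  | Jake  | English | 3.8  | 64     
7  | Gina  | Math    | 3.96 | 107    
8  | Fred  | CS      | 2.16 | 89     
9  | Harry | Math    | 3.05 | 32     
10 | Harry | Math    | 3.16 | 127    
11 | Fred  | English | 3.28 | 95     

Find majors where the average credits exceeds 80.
SELECT major, AVG(credits)
FROM students
GROUP BY major
HAVING AVG(credits) > 80

Result:
  CS: avg=91.50
  Math: avg=90.17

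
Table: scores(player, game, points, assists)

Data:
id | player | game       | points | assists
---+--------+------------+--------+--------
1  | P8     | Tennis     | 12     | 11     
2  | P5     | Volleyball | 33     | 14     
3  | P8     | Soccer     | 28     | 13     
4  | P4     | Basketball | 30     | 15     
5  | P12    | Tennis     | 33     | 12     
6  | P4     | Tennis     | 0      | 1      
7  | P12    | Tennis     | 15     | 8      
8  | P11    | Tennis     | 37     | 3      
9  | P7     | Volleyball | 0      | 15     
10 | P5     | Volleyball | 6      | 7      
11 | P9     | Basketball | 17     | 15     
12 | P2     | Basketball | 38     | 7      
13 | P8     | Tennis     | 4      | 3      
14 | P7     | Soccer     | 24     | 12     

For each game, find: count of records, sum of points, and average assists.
SELECT game,
       COUNT(*) as cnt,
       SUM(points) as total_points,
       AVG(assists) as avg_assists
FROM scores
GROUP BY game

Result:
  Basketball: 3 records, 85 total points, 12.33 avg assists
  Soccer: 2 records, 52 total points, 12.50 avg assists
  Tennis: 6 records, 101 total points, 6.33 avg assists
  Volleyball: 3 records, 39 total points, 12.00 avg assists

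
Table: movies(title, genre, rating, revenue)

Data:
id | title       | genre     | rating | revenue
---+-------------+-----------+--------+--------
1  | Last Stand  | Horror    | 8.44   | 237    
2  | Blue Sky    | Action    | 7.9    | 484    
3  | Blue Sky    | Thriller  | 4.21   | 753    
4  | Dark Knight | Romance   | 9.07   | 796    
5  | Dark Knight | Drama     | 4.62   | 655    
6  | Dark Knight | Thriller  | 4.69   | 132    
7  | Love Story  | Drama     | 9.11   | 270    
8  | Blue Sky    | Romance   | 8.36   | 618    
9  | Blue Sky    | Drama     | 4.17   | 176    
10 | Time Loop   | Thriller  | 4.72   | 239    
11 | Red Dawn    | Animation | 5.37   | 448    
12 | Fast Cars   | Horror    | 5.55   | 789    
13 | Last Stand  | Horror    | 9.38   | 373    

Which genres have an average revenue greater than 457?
SELECT genre, AVG(revenue)
FROM movies
GROUP BY genre
HAVING AVG(revenue) > 457

Result:
  Action: avg=484.00
  Horror: avg=466.33
  Romance: avg=707.00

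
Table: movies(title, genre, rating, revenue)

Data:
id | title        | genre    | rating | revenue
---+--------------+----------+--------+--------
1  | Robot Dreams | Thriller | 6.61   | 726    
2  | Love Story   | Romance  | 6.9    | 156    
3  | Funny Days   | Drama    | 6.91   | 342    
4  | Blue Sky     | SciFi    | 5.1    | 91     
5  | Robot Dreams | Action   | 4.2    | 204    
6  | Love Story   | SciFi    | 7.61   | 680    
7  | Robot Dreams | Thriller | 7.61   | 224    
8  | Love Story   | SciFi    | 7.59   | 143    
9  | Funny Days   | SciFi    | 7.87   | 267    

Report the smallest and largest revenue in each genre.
SELECT genre, MIN(revenue), MAX(revenue)
FROM movies
GROUP BY genre

Result:
  Action: min=204, max=204
  Drama: min=342, max=342
  Romance: min=156, max=156
  SciFi: min=91, max=680
  Thriller: min=224, max=726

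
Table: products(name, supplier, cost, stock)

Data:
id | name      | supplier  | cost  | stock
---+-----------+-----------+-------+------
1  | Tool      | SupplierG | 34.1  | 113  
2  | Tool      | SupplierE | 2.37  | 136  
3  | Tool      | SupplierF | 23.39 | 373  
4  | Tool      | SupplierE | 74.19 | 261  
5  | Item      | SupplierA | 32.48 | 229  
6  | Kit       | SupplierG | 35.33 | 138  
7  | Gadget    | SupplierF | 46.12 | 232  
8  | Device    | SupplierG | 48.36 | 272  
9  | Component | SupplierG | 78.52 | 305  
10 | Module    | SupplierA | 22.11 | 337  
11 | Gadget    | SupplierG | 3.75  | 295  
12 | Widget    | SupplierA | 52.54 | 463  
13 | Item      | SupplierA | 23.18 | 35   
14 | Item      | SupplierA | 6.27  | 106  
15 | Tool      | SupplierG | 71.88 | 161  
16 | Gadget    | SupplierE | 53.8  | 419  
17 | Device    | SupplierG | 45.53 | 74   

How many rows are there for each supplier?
SELECT supplier, COUNT(*) as count
FROM products
GROUP BY supplier

Result:
  SupplierA: 5
  SupplierE: 3
  SupplierF: 2
  SupplierG: 7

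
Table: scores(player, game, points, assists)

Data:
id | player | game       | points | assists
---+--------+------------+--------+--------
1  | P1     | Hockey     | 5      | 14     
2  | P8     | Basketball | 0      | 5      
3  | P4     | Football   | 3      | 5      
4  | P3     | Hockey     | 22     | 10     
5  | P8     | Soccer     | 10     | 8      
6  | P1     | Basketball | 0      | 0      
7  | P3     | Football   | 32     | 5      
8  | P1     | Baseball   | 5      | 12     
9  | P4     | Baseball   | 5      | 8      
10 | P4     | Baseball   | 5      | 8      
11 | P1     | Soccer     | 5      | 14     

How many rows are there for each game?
SELECT game, COUNT(*) as count
FROM scores
GROUP BY game

Result:
  Baseball: 3
  Basketball: 2
  Football: 2
  Hockey: 2
  Soccer: 2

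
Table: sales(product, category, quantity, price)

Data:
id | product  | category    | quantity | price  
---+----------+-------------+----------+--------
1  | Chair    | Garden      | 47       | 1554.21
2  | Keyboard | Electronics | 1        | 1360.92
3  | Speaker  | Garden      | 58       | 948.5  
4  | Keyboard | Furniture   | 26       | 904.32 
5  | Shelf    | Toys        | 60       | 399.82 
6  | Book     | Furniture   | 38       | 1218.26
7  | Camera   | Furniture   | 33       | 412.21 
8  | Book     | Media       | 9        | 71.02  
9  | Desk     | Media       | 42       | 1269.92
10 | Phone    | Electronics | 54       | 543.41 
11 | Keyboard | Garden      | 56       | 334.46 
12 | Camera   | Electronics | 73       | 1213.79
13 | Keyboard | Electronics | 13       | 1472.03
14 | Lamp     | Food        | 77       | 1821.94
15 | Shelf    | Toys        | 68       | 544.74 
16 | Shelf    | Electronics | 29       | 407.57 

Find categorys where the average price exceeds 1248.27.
SELECT category, AVG(price)
FROM sales
GROUP BY category
HAVING AVG(price) > 1248.27

Result:
  Food: avg=1821.94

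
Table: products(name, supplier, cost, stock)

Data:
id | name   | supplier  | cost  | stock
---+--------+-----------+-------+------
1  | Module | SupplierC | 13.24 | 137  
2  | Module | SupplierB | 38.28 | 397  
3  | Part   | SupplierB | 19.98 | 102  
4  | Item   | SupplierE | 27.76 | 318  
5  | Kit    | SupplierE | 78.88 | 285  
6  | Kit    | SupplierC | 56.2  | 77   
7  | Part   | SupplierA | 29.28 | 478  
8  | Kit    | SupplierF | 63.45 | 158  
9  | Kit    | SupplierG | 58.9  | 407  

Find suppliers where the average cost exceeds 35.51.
SELECT supplier, AVG(cost)
FROM products
GROUP BY supplier
HAVING AVG(cost) > 35.51

Result:
  SupplierE: avg=53.32
  SupplierF: avg=63.45
  SupplierG: avg=58.90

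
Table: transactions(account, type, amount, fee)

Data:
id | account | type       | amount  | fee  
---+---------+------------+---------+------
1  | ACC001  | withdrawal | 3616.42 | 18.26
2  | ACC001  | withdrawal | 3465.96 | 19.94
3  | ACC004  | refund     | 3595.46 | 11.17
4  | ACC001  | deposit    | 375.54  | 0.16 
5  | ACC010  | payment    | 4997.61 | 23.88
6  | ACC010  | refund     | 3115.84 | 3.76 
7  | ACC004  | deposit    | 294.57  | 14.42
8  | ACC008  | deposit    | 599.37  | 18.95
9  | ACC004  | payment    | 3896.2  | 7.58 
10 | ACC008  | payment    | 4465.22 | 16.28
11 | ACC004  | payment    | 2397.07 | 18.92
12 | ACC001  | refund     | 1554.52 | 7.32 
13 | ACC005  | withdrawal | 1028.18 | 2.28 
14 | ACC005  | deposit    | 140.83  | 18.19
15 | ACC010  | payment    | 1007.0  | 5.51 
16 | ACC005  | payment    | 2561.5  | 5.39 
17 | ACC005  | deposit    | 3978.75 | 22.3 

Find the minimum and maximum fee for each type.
SELECT type, MIN(fee), MAX(fee)
FROM transactions
GROUP BY type

Result:
  deposit: min=0.16, max=22.30
  payment: min=5.39, max=23.88
  refund: min=3.76, max=11.17
  withdrawal: min=2.28, max=19.94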